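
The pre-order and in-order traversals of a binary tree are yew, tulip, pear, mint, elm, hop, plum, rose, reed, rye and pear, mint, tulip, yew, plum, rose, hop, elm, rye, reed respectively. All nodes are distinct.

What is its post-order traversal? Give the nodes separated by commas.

The first element of pre-order is the root; it splits in-order into left and right subtrees.
Root yew: left subtree has 3 nodes {pear, mint, tulip}, right has 6 {plum, rose, hop, elm, rye, reed}.
  Root tulip: left subtree has 2 nodes {pear, mint}, right has 0 { }.
    Root pear: left subtree has 0 nodes { }, right has 1 {mint}.
  Root elm: left subtree has 3 nodes {plum, rose, hop}, right has 2 {rye, reed}.
    Root hop: left subtree has 2 nodes {plum, rose}, right has 0 { }.
      Root plum: left subtree has 0 nodes { }, right has 1 {rose}.
    Root reed: left subtree has 1 node {rye}, right has 0 { }.

mint, pear, tulip, rose, plum, hop, rye, reed, elm, yew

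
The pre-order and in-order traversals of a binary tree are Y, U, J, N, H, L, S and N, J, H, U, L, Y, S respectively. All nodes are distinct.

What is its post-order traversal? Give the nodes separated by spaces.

The first element of pre-order is the root; it splits in-order into left and right subtrees.
Root Y: left subtree has 5 nodes {N, J, H, U, L}, right has 1 {S}.
  Root U: left subtree has 3 nodes {N, J, H}, right has 1 {L}.
    Root J: left subtree has 1 node {N}, right has 1 {H}.

N H J L U S Y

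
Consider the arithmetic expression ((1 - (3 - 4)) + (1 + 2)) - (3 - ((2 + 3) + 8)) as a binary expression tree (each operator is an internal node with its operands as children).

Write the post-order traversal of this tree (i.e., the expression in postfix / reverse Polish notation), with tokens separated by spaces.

1 3 4 - - 1 2 + + 3 2 3 + 8 + - -

Post-order on an expression tree gives postfix notation: for each operator, emit left operand, right operand, then the operator.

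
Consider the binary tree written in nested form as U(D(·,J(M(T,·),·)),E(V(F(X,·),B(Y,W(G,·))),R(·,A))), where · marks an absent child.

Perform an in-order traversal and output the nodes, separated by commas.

In-order visits the left subtree, then the node, then the right subtree.
At U: go left to D.
  At D: no left child.
  Visit D.
  At D: go right to J.
    At J: go left to M.
      At M: go left to T.
        T is a leaf — visit T.
      Visit M.
      At M: no right child.
    Visit J.
    At J: no right child.
Visit U.
At U: go right to E.
  At E: go left to V.
    At V: go left to F.
      At F: go left to X.
        X is a leaf — visit X.
      Visit F.
      At F: no right child.
    Visit V.
    At V: go right to B.
      At B: go left to Y.
        Y is a leaf — visit Y.
      Visit B.
      At B: go right to W.
        At W: go left to G.
          G is a leaf — visit G.
        Visit W.
        At W: no right child.
  Visit E.
  At E: go right to R.
    At R: no left child.
    Visit R.
    At R: go right to A.
      A is a leaf — visit A.

D, T, M, J, U, X, F, V, Y, B, G, W, E, R, A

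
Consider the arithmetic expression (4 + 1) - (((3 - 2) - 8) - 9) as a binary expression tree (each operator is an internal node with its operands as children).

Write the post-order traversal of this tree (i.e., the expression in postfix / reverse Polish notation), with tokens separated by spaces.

4 1 + 3 2 - 8 - 9 - -

Post-order on an expression tree gives postfix notation: for each operator, emit left operand, right operand, then the operator.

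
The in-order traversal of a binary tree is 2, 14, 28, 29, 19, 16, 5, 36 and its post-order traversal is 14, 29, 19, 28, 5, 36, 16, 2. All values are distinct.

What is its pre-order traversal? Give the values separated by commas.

The last element of post-order is the root; it splits in-order into left and right subtrees.
Root 2: left subtree has 0 nodes { }, right has 7 {14, 28, 29, 19, 16, 5, 36}.
  Root 16: left subtree has 4 nodes {14, 28, 29, 19}, right has 2 {5, 36}.
    Root 28: left subtree has 1 node {14}, right has 2 {29, 19}.
      Root 19: left subtree has 1 node {29}, right has 0 { }.
    Root 36: left subtree has 1 node {5}, right has 0 { }.

2, 16, 28, 14, 19, 29, 36, 5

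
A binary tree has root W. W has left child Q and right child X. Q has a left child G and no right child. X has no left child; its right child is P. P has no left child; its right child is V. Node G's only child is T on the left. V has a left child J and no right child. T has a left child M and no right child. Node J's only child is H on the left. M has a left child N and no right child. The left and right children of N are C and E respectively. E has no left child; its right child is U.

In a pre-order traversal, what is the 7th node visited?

Pre-order visits the node, then its left subtree, then its right subtree.
Visit W.
At W: go left to Q.
  Visit Q.
  At Q: go left to G.
    Visit G.
    At G: go left to T.
      Visit T.
      At T: go left to M.
        Visit M.
        At M: go left to N.
          Visit N.
          At N: go left to C.
            C is a leaf — visit C.
          At N: go right to E.
            Visit E.
            At E: no left child.
            At E: go right to U.
              U is a leaf — visit U.
        At M: no right child.
      At T: no right child.
    At G: no right child.
  At Q: no right child.
At W: go right to X.
  Visit X.
  At X: no left child.
  At X: go right to P.
    Visit P.
    At P: no left child.
    At P: go right to V.
      Visit V.
      At V: go left to J.
        Visit J.
        At J: go left to H.
          H is a leaf — visit H.
        At J: no right child.
      At V: no right child.
Full pre-order sequence: W, Q, G, T, M, N, C, E, U, X, P, V, J, H.

C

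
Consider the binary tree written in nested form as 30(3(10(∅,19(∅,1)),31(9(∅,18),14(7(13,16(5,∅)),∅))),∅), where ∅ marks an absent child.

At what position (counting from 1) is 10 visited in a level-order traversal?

Level-order visits nodes level by level from the root, left to right within each level.
Level 0: 30
Level 1: 3
Level 2: 10, 31
Level 3: 19, 9, 14
Level 4: 1, 18, 7
Level 5: 13, 16
Level 6: 5
Full level-order sequence: 30, 3, 10, 31, 19, 9, 14, 1, 18, 7, 13, 16, 5.

3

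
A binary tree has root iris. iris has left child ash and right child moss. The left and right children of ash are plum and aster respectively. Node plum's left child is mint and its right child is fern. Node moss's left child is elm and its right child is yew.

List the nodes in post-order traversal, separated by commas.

Post-order visits the left subtree, then the right subtree, then the node.
At iris: go left to ash.
  At ash: go left to plum.
    At plum: go left to mint.
      mint is a leaf — visit mint.
    At plum: go right to fern.
      fern is a leaf — visit fern.
    Visit plum.
  At ash: go right to aster.
    aster is a leaf — visit aster.
  Visit ash.
At iris: go right to moss.
  At moss: go left to elm.
    elm is a leaf — visit elm.
  At moss: go right to yew.
    yew is a leaf — visit yew.
  Visit moss.
Visit iris.

mint, fern, plum, aster, ash, elm, yew, moss, iris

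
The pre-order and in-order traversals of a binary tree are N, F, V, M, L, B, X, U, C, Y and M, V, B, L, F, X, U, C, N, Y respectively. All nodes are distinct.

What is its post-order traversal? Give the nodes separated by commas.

M, B, L, V, C, U, X, F, Y, N

The first element of pre-order is the root; it splits in-order into left and right subtrees.
Root N: left subtree has 8 nodes {M, V, B, L, F, X, U, C}, right has 1 {Y}.
  Root F: left subtree has 4 nodes {M, V, B, L}, right has 3 {X, U, C}.
    Root V: left subtree has 1 node {M}, right has 2 {B, L}.
      Root L: left subtree has 1 node {B}, right has 0 { }.
    Root X: left subtree has 0 nodes { }, right has 2 {U, C}.
      Root U: left subtree has 0 nodes { }, right has 1 {C}.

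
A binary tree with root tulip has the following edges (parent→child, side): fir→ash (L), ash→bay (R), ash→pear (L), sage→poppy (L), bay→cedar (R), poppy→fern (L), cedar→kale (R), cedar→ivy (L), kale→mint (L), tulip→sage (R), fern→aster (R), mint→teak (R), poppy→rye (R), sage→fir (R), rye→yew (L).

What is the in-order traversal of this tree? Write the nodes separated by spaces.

tulip fern aster poppy yew rye sage pear ash bay ivy cedar mint teak kale fir

In-order visits the left subtree, then the node, then the right subtree.
At tulip: no left child.
Visit tulip.
At tulip: go right to sage.
  At sage: go left to poppy.
    At poppy: go left to fern.
      At fern: no left child.
      Visit fern.
      At fern: go right to aster.
        aster is a leaf — visit aster.
    Visit poppy.
    At poppy: go right to rye.
      At rye: go left to yew.
        yew is a leaf — visit yew.
      Visit rye.
      At rye: no right child.
  Visit sage.
  At sage: go right to fir.
    At fir: go left to ash.
      At ash: go left to pear.
        pear is a leaf — visit pear.
      Visit ash.
      At ash: go right to bay.
        At bay: no left child.
        Visit bay.
        At bay: go right to cedar.
          At cedar: go left to ivy.
            ivy is a leaf — visit ivy.
          Visit cedar.
          At cedar: go right to kale.
            At kale: go left to mint.
              At mint: no left child.
              Visit mint.
              At mint: go right to teak.
                teak is a leaf — visit teak.
            Visit kale.
            At kale: no right child.
    Visit fir.
    At fir: no right child.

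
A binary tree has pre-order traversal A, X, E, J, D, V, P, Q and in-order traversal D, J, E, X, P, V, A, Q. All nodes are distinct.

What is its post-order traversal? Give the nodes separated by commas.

D, J, E, P, V, X, Q, A

The first element of pre-order is the root; it splits in-order into left and right subtrees.
Root A: left subtree has 6 nodes {D, J, E, X, P, V}, right has 1 {Q}.
  Root X: left subtree has 3 nodes {D, J, E}, right has 2 {P, V}.
    Root E: left subtree has 2 nodes {D, J}, right has 0 { }.
      Root J: left subtree has 1 node {D}, right has 0 { }.
    Root V: left subtree has 1 node {P}, right has 0 { }.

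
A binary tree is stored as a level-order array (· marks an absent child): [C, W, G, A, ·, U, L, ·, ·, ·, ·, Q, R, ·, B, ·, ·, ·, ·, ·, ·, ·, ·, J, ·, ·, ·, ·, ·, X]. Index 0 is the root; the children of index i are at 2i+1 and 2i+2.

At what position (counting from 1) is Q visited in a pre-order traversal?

6

Pre-order visits the node, then its left subtree, then its right subtree.
Visit C.
At C: go left to W.
  Visit W.
  At W: go left to A.
    A is a leaf — visit A.
  At W: no right child.
At C: go right to G.
  Visit G.
  At G: go left to U.
    Visit U.
    At U: go left to Q.
      Visit Q.
      At Q: go left to J.
        J is a leaf — visit J.
      At Q: no right child.
    At U: go right to R.
      R is a leaf — visit R.
  At G: go right to L.
    Visit L.
    At L: no left child.
    At L: go right to B.
      Visit B.
      At B: go left to X.
        X is a leaf — visit X.
      At B: no right child.
Full pre-order sequence: C, W, A, G, U, Q, J, R, L, B, X.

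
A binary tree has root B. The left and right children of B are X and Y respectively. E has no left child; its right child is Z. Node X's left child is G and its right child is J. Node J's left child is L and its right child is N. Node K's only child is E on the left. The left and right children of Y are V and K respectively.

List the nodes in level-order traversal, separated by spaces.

Level-order visits nodes level by level from the root, left to right within each level.
Level 0: B
Level 1: X, Y
Level 2: G, J, V, K
Level 3: L, N, E
Level 4: Z

B X Y G J V K L N E Z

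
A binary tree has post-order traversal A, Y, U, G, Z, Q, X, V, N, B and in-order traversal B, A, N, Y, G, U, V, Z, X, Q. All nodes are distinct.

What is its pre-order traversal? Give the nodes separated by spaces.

The last element of post-order is the root; it splits in-order into left and right subtrees.
Root B: left subtree has 0 nodes { }, right has 9 {A, N, Y, G, U, V, Z, X, Q}.
  Root N: left subtree has 1 node {A}, right has 7 {Y, G, U, V, Z, X, Q}.
    Root V: left subtree has 3 nodes {Y, G, U}, right has 3 {Z, X, Q}.
      Root G: left subtree has 1 node {Y}, right has 1 {U}.
      Root X: left subtree has 1 node {Z}, right has 1 {Q}.

B N A V G Y U X Z Q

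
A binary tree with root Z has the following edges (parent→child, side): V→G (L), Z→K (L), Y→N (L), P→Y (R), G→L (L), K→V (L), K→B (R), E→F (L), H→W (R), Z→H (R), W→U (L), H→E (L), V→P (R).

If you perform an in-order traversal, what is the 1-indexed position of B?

8

In-order visits the left subtree, then the node, then the right subtree.
At Z: go left to K.
  At K: go left to V.
    At V: go left to G.
      At G: go left to L.
        L is a leaf — visit L.
      Visit G.
      At G: no right child.
    Visit V.
    At V: go right to P.
      At P: no left child.
      Visit P.
      At P: go right to Y.
        At Y: go left to N.
          N is a leaf — visit N.
        Visit Y.
        At Y: no right child.
  Visit K.
  At K: go right to B.
    B is a leaf — visit B.
Visit Z.
At Z: go right to H.
  At H: go left to E.
    At E: go left to F.
      F is a leaf — visit F.
    Visit E.
    At E: no right child.
  Visit H.
  At H: go right to W.
    At W: go left to U.
      U is a leaf — visit U.
    Visit W.
    At W: no right child.
Full in-order sequence: L, G, V, P, N, Y, K, B, Z, F, E, H, U, W.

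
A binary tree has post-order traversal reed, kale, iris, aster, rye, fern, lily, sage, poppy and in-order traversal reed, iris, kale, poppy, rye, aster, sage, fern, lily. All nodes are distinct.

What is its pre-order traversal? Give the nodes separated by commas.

poppy, iris, reed, kale, sage, rye, aster, lily, fern

The last element of post-order is the root; it splits in-order into left and right subtrees.
Root poppy: left subtree has 3 nodes {reed, iris, kale}, right has 5 {rye, aster, sage, fern, lily}.
  Root iris: left subtree has 1 node {reed}, right has 1 {kale}.
  Root sage: left subtree has 2 nodes {rye, aster}, right has 2 {fern, lily}.
    Root rye: left subtree has 0 nodes { }, right has 1 {aster}.
    Root lily: left subtree has 1 node {fern}, right has 0 { }.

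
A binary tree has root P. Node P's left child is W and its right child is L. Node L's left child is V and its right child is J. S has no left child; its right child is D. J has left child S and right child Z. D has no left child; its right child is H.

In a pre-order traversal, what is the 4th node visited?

Pre-order visits the node, then its left subtree, then its right subtree.
Visit P.
At P: go left to W.
  W is a leaf — visit W.
At P: go right to L.
  Visit L.
  At L: go left to V.
    V is a leaf — visit V.
  At L: go right to J.
    Visit J.
    At J: go left to S.
      Visit S.
      At S: no left child.
      At S: go right to D.
        Visit D.
        At D: no left child.
        At D: go right to H.
          H is a leaf — visit H.
    At J: go right to Z.
      Z is a leaf — visit Z.
Full pre-order sequence: P, W, L, V, J, S, D, H, Z.

V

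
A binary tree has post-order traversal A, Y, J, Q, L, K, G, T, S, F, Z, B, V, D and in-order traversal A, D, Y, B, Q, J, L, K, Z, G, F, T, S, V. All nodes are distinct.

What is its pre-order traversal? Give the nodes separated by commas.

The last element of post-order is the root; it splits in-order into left and right subtrees.
Root D: left subtree has 1 node {A}, right has 12 {Y, B, Q, J, L, K, Z, G, F, T, S, V}.
  Root V: left subtree has 11 nodes {Y, B, Q, J, L, K, Z, G, F, T, S}, right has 0 { }.
    Root B: left subtree has 1 node {Y}, right has 9 {Q, J, L, K, Z, G, F, T, S}.
      Root Z: left subtree has 4 nodes {Q, J, L, K}, right has 4 {G, F, T, S}.
        Root K: left subtree has 3 nodes {Q, J, L}, right has 0 { }.
          Root L: left subtree has 2 nodes {Q, J}, right has 0 { }.
            Root Q: left subtree has 0 nodes { }, right has 1 {J}.
        Root F: left subtree has 1 node {G}, right has 2 {T, S}.
          Root S: left subtree has 1 node {T}, right has 0 { }.

D, A, V, B, Y, Z, K, L, Q, J, F, G, S, T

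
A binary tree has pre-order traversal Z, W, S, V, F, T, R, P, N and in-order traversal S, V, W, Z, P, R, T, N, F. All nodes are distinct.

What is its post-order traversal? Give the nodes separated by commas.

V, S, W, P, R, N, T, F, Z

The first element of pre-order is the root; it splits in-order into left and right subtrees.
Root Z: left subtree has 3 nodes {S, V, W}, right has 5 {P, R, T, N, F}.
  Root W: left subtree has 2 nodes {S, V}, right has 0 { }.
    Root S: left subtree has 0 nodes { }, right has 1 {V}.
  Root F: left subtree has 4 nodes {P, R, T, N}, right has 0 { }.
    Root T: left subtree has 2 nodes {P, R}, right has 1 {N}.
      Root R: left subtree has 1 node {P}, right has 0 { }.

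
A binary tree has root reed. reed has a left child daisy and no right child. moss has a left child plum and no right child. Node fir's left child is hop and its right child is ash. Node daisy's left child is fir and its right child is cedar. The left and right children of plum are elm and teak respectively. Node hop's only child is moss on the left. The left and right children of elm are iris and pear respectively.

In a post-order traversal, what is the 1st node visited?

iris

Post-order visits the left subtree, then the right subtree, then the node.
At reed: go left to daisy.
  At daisy: go left to fir.
    At fir: go left to hop.
      At hop: go left to moss.
        At moss: go left to plum.
          At plum: go left to elm.
            At elm: go left to iris.
              iris is a leaf — visit iris.
            At elm: go right to pear.
              pear is a leaf — visit pear.
            Visit elm.
          At plum: go right to teak.
            teak is a leaf — visit teak.
          Visit plum.
        At moss: no right child.
        Visit moss.
      At hop: no right child.
      Visit hop.
    At fir: go right to ash.
      ash is a leaf — visit ash.
    Visit fir.
  At daisy: go right to cedar.
    cedar is a leaf — visit cedar.
  Visit daisy.
At reed: no right child.
Visit reed.
Full post-order sequence: iris, pear, elm, teak, plum, moss, hop, ash, fir, cedar, daisy, reed.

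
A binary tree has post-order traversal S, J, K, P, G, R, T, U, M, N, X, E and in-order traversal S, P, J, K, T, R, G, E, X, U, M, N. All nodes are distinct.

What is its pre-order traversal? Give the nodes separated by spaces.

E T P S K J R G X N M U

The last element of post-order is the root; it splits in-order into left and right subtrees.
Root E: left subtree has 7 nodes {S, P, J, K, T, R, G}, right has 4 {X, U, M, N}.
  Root T: left subtree has 4 nodes {S, P, J, K}, right has 2 {R, G}.
    Root P: left subtree has 1 node {S}, right has 2 {J, K}.
      Root K: left subtree has 1 node {J}, right has 0 { }.
    Root R: left subtree has 0 nodes { }, right has 1 {G}.
  Root X: left subtree has 0 nodes { }, right has 3 {U, M, N}.
    Root N: left subtree has 2 nodes {U, M}, right has 0 { }.
      Root M: left subtree has 1 node {U}, right has 0 { }.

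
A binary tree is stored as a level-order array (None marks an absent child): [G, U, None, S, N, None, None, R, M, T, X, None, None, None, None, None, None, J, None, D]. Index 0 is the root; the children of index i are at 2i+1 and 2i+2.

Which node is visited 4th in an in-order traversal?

In-order visits the left subtree, then the node, then the right subtree.
At G: go left to U.
  At U: go left to S.
    At S: go left to R.
      R is a leaf — visit R.
    Visit S.
    At S: go right to M.
      At M: go left to J.
        J is a leaf — visit J.
      Visit M.
      At M: no right child.
  Visit U.
  At U: go right to N.
    At N: go left to T.
      At T: go left to D.
        D is a leaf — visit D.
      Visit T.
      At T: no right child.
    Visit N.
    At N: go right to X.
      X is a leaf — visit X.
Visit G.
At G: no right child.
Full in-order sequence: R, S, J, M, U, D, T, N, X, G.

M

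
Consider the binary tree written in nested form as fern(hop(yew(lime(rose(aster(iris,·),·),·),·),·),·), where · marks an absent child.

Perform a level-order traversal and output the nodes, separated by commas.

Level-order visits nodes level by level from the root, left to right within each level.
Level 0: fern
Level 1: hop
Level 2: yew
Level 3: lime
Level 4: rose
Level 5: aster
Level 6: iris

fern, hop, yew, lime, rose, aster, iris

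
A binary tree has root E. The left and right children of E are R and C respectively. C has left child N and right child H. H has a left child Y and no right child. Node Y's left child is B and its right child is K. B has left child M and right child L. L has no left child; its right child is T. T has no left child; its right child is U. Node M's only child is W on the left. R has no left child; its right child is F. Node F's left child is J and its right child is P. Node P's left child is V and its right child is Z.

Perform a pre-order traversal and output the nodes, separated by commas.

Pre-order visits the node, then its left subtree, then its right subtree.
Visit E.
At E: go left to R.
  Visit R.
  At R: no left child.
  At R: go right to F.
    Visit F.
    At F: go left to J.
      J is a leaf — visit J.
    At F: go right to P.
      Visit P.
      At P: go left to V.
        V is a leaf — visit V.
      At P: go right to Z.
        Z is a leaf — visit Z.
At E: go right to C.
  Visit C.
  At C: go left to N.
    N is a leaf — visit N.
  At C: go right to H.
    Visit H.
    At H: go left to Y.
      Visit Y.
      At Y: go left to B.
        Visit B.
        At B: go left to M.
          Visit M.
          At M: go left to W.
            W is a leaf — visit W.
          At M: no right child.
        At B: go right to L.
          Visit L.
          At L: no left child.
          At L: go right to T.
            Visit T.
            At T: no left child.
            At T: go right to U.
              U is a leaf — visit U.
      At Y: go right to K.
        K is a leaf — visit K.
    At H: no right child.

E, R, F, J, P, V, Z, C, N, H, Y, B, M, W, L, T, U, K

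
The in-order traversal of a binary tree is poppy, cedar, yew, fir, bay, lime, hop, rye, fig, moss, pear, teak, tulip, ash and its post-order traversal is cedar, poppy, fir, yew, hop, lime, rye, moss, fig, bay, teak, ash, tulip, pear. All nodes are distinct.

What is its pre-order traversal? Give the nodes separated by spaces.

pear bay yew poppy cedar fir fig rye lime hop moss tulip teak ash

The last element of post-order is the root; it splits in-order into left and right subtrees.
Root pear: left subtree has 10 nodes {poppy, cedar, yew, fir, bay, lime, hop, rye, fig, moss}, right has 3 {teak, tulip, ash}.
  Root bay: left subtree has 4 nodes {poppy, cedar, yew, fir}, right has 5 {lime, hop, rye, fig, moss}.
    Root yew: left subtree has 2 nodes {poppy, cedar}, right has 1 {fir}.
      Root poppy: left subtree has 0 nodes { }, right has 1 {cedar}.
    Root fig: left subtree has 3 nodes {lime, hop, rye}, right has 1 {moss}.
      Root rye: left subtree has 2 nodes {lime, hop}, right has 0 { }.
        Root lime: left subtree has 0 nodes { }, right has 1 {hop}.
  Root tulip: left subtree has 1 node {teak}, right has 1 {ash}.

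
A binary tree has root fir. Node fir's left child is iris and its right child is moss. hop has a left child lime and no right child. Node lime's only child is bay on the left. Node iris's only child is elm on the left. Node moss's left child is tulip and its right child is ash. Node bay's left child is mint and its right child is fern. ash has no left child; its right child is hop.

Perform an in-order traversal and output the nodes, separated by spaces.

elm iris fir tulip moss ash mint bay fern lime hop

In-order visits the left subtree, then the node, then the right subtree.
At fir: go left to iris.
  At iris: go left to elm.
    elm is a leaf — visit elm.
  Visit iris.
  At iris: no right child.
Visit fir.
At fir: go right to moss.
  At moss: go left to tulip.
    tulip is a leaf — visit tulip.
  Visit moss.
  At moss: go right to ash.
    At ash: no left child.
    Visit ash.
    At ash: go right to hop.
      At hop: go left to lime.
        At lime: go left to bay.
          At bay: go left to mint.
            mint is a leaf — visit mint.
          Visit bay.
          At bay: go right to fern.
            fern is a leaf — visit fern.
        Visit lime.
        At lime: no right child.
      Visit hop.
      At hop: no right child.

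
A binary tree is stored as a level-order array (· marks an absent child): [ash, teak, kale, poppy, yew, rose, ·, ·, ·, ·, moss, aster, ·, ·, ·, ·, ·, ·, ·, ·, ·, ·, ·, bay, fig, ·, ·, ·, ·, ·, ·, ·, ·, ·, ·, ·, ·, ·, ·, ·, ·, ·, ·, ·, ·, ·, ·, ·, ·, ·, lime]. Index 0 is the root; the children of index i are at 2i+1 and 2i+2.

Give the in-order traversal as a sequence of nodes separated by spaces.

In-order visits the left subtree, then the node, then the right subtree.
At ash: go left to teak.
  At teak: go left to poppy.
    poppy is a leaf — visit poppy.
  Visit teak.
  At teak: go right to yew.
    At yew: no left child.
    Visit yew.
    At yew: go right to moss.
      moss is a leaf — visit moss.
Visit ash.
At ash: go right to kale.
  At kale: go left to rose.
    At rose: go left to aster.
      At aster: go left to bay.
        bay is a leaf — visit bay.
      Visit aster.
      At aster: go right to fig.
        At fig: no left child.
        Visit fig.
        At fig: go right to lime.
          lime is a leaf — visit lime.
    Visit rose.
    At rose: no right child.
  Visit kale.
  At kale: no right child.

poppy teak yew moss ash bay aster fig lime rose kale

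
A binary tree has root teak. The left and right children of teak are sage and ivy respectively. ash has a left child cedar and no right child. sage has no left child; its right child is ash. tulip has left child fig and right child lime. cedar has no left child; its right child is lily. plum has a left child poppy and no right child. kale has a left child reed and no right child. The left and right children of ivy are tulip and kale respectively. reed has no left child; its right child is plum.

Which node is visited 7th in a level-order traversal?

cedar

Level-order visits nodes level by level from the root, left to right within each level.
Level 0: teak
Level 1: sage, ivy
Level 2: ash, tulip, kale
Level 3: cedar, fig, lime, reed
Level 4: lily, plum
Level 5: poppy
Full level-order sequence: teak, sage, ivy, ash, tulip, kale, cedar, fig, lime, reed, lily, plum, poppy.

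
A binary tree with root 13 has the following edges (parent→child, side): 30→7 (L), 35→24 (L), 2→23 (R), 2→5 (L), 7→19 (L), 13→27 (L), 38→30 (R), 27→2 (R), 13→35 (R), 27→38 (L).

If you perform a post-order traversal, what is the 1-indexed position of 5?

5

Post-order visits the left subtree, then the right subtree, then the node.
At 13: go left to 27.
  At 27: go left to 38.
    At 38: no left child.
    At 38: go right to 30.
      At 30: go left to 7.
        At 7: go left to 19.
          19 is a leaf — visit 19.
        At 7: no right child.
        Visit 7.
      At 30: no right child.
      Visit 30.
    Visit 38.
  At 27: go right to 2.
    At 2: go left to 5.
      5 is a leaf — visit 5.
    At 2: go right to 23.
      23 is a leaf — visit 23.
    Visit 2.
  Visit 27.
At 13: go right to 35.
  At 35: go left to 24.
    24 is a leaf — visit 24.
  At 35: no right child.
  Visit 35.
Visit 13.
Full post-order sequence: 19, 7, 30, 38, 5, 23, 2, 27, 24, 35, 13.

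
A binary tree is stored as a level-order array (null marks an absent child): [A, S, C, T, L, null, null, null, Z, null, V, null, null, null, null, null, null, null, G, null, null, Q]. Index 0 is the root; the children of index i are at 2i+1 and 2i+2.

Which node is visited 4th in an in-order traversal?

In-order visits the left subtree, then the node, then the right subtree.
At A: go left to S.
  At S: go left to T.
    At T: no left child.
    Visit T.
    At T: go right to Z.
      At Z: no left child.
      Visit Z.
      At Z: go right to G.
        G is a leaf — visit G.
  Visit S.
  At S: go right to L.
    At L: no left child.
    Visit L.
    At L: go right to V.
      At V: go left to Q.
        Q is a leaf — visit Q.
      Visit V.
      At V: no right child.
Visit A.
At A: go right to C.
  C is a leaf — visit C.
Full in-order sequence: T, Z, G, S, L, Q, V, A, C.

S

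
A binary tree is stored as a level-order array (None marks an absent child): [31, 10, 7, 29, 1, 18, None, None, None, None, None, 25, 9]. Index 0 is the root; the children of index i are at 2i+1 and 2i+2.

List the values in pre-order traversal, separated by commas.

31, 10, 29, 1, 7, 18, 25, 9

Pre-order visits the node, then its left subtree, then its right subtree.
Visit 31.
At 31: go left to 10.
  Visit 10.
  At 10: go left to 29.
    29 is a leaf — visit 29.
  At 10: go right to 1.
    1 is a leaf — visit 1.
At 31: go right to 7.
  Visit 7.
  At 7: go left to 18.
    Visit 18.
    At 18: go left to 25.
      25 is a leaf — visit 25.
    At 18: go right to 9.
      9 is a leaf — visit 9.
  At 7: no right child.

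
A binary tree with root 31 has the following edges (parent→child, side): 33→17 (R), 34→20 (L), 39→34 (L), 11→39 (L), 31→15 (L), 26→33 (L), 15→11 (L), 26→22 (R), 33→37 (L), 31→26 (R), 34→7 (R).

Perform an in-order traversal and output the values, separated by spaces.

20 34 7 39 11 15 31 37 33 17 26 22

In-order visits the left subtree, then the node, then the right subtree.
At 31: go left to 15.
  At 15: go left to 11.
    At 11: go left to 39.
      At 39: go left to 34.
        At 34: go left to 20.
          20 is a leaf — visit 20.
        Visit 34.
        At 34: go right to 7.
          7 is a leaf — visit 7.
      Visit 39.
      At 39: no right child.
    Visit 11.
    At 11: no right child.
  Visit 15.
  At 15: no right child.
Visit 31.
At 31: go right to 26.
  At 26: go left to 33.
    At 33: go left to 37.
      37 is a leaf — visit 37.
    Visit 33.
    At 33: go right to 17.
      17 is a leaf — visit 17.
  Visit 26.
  At 26: go right to 22.
    22 is a leaf — visit 22.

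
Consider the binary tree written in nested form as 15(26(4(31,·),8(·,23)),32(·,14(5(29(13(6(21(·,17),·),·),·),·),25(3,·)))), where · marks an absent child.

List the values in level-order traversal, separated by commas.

Level-order visits nodes level by level from the root, left to right within each level.
Level 0: 15
Level 1: 26, 32
Level 2: 4, 8, 14
Level 3: 31, 23, 5, 25
Level 4: 29, 3
Level 5: 13
Level 6: 6
Level 7: 21
Level 8: 17

15, 26, 32, 4, 8, 14, 31, 23, 5, 25, 29, 3, 13, 6, 21, 17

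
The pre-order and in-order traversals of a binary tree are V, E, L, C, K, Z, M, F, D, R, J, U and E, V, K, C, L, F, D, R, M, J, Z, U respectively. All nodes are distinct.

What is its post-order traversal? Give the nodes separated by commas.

E, K, C, R, D, F, J, M, U, Z, L, V

The first element of pre-order is the root; it splits in-order into left and right subtrees.
Root V: left subtree has 1 node {E}, right has 10 {K, C, L, F, D, R, M, J, Z, U}.
  Root L: left subtree has 2 nodes {K, C}, right has 7 {F, D, R, M, J, Z, U}.
    Root C: left subtree has 1 node {K}, right has 0 { }.
    Root Z: left subtree has 5 nodes {F, D, R, M, J}, right has 1 {U}.
      Root M: left subtree has 3 nodes {F, D, R}, right has 1 {J}.
        Root F: left subtree has 0 nodes { }, right has 2 {D, R}.
          Root D: left subtree has 0 nodes { }, right has 1 {R}.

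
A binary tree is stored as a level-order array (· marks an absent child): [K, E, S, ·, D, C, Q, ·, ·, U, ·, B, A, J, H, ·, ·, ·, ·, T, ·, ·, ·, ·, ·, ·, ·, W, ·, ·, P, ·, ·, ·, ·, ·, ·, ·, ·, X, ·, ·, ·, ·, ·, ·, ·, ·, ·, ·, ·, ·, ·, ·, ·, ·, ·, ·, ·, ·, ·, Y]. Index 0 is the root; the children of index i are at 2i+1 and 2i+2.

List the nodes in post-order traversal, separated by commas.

X, T, U, D, E, B, A, C, W, J, Y, P, H, Q, S, K

Post-order visits the left subtree, then the right subtree, then the node.
At K: go left to E.
  At E: no left child.
  At E: go right to D.
    At D: go left to U.
      At U: go left to T.
        At T: go left to X.
          X is a leaf — visit X.
        At T: no right child.
        Visit T.
      At U: no right child.
      Visit U.
    At D: no right child.
    Visit D.
  Visit E.
At K: go right to S.
  At S: go left to C.
    At C: go left to B.
      B is a leaf — visit B.
    At C: go right to A.
      A is a leaf — visit A.
    Visit C.
  At S: go right to Q.
    At Q: go left to J.
      At J: go left to W.
        W is a leaf — visit W.
      At J: no right child.
      Visit J.
    At Q: go right to H.
      At H: no left child.
      At H: go right to P.
        At P: go left to Y.
          Y is a leaf — visit Y.
        At P: no right child.
        Visit P.
      Visit H.
    Visit Q.
  Visit S.
Visit K.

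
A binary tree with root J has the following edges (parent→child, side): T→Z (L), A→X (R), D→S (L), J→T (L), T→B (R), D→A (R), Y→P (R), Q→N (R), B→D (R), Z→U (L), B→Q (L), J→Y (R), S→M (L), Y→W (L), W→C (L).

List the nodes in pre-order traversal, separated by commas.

Pre-order visits the node, then its left subtree, then its right subtree.
Visit J.
At J: go left to T.
  Visit T.
  At T: go left to Z.
    Visit Z.
    At Z: go left to U.
      U is a leaf — visit U.
    At Z: no right child.
  At T: go right to B.
    Visit B.
    At B: go left to Q.
      Visit Q.
      At Q: no left child.
      At Q: go right to N.
        N is a leaf — visit N.
    At B: go right to D.
      Visit D.
      At D: go left to S.
        Visit S.
        At S: go left to M.
          M is a leaf — visit M.
        At S: no right child.
      At D: go right to A.
        Visit A.
        At A: no left child.
        At A: go right to X.
          X is a leaf — visit X.
At J: go right to Y.
  Visit Y.
  At Y: go left to W.
    Visit W.
    At W: go left to C.
      C is a leaf — visit C.
    At W: no right child.
  At Y: go right to P.
    P is a leaf — visit P.

J, T, Z, U, B, Q, N, D, S, M, A, X, Y, W, C, P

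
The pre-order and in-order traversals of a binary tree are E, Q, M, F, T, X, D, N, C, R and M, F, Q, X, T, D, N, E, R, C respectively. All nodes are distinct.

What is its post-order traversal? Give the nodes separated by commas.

The first element of pre-order is the root; it splits in-order into left and right subtrees.
Root E: left subtree has 7 nodes {M, F, Q, X, T, D, N}, right has 2 {R, C}.
  Root Q: left subtree has 2 nodes {M, F}, right has 4 {X, T, D, N}.
    Root M: left subtree has 0 nodes { }, right has 1 {F}.
    Root T: left subtree has 1 node {X}, right has 2 {D, N}.
      Root D: left subtree has 0 nodes { }, right has 1 {N}.
  Root C: left subtree has 1 node {R}, right has 0 { }.

F, M, X, N, D, T, Q, R, C, E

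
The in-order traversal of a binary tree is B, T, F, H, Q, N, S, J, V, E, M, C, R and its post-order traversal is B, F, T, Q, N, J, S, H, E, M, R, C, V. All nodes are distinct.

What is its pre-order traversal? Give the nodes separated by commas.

V, H, T, B, F, S, N, Q, J, C, M, E, R

The last element of post-order is the root; it splits in-order into left and right subtrees.
Root V: left subtree has 8 nodes {B, T, F, H, Q, N, S, J}, right has 4 {E, M, C, R}.
  Root H: left subtree has 3 nodes {B, T, F}, right has 4 {Q, N, S, J}.
    Root T: left subtree has 1 node {B}, right has 1 {F}.
    Root S: left subtree has 2 nodes {Q, N}, right has 1 {J}.
      Root N: left subtree has 1 node {Q}, right has 0 { }.
  Root C: left subtree has 2 nodes {E, M}, right has 1 {R}.
    Root M: left subtree has 1 node {E}, right has 0 { }.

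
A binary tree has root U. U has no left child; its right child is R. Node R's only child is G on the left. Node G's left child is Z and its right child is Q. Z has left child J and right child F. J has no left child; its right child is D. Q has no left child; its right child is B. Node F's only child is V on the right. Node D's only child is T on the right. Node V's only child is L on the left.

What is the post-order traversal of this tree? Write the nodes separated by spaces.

T D J L V F Z B Q G R U

Post-order visits the left subtree, then the right subtree, then the node.
At U: no left child.
At U: go right to R.
  At R: go left to G.
    At G: go left to Z.
      At Z: go left to J.
        At J: no left child.
        At J: go right to D.
          At D: no left child.
          At D: go right to T.
            T is a leaf — visit T.
          Visit D.
        Visit J.
      At Z: go right to F.
        At F: no left child.
        At F: go right to V.
          At V: go left to L.
            L is a leaf — visit L.
          At V: no right child.
          Visit V.
        Visit F.
      Visit Z.
    At G: go right to Q.
      At Q: no left child.
      At Q: go right to B.
        B is a leaf — visit B.
      Visit Q.
    Visit G.
  At R: no right child.
  Visit R.
Visit U.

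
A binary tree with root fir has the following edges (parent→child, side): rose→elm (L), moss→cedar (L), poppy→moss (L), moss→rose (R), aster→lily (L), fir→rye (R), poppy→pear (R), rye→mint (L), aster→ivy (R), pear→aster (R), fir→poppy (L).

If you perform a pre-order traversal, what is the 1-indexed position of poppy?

2

Pre-order visits the node, then its left subtree, then its right subtree.
Visit fir.
At fir: go left to poppy.
  Visit poppy.
  At poppy: go left to moss.
    Visit moss.
    At moss: go left to cedar.
      cedar is a leaf — visit cedar.
    At moss: go right to rose.
      Visit rose.
      At rose: go left to elm.
        elm is a leaf — visit elm.
      At rose: no right child.
  At poppy: go right to pear.
    Visit pear.
    At pear: no left child.
    At pear: go right to aster.
      Visit aster.
      At aster: go left to lily.
        lily is a leaf — visit lily.
      At aster: go right to ivy.
        ivy is a leaf — visit ivy.
At fir: go right to rye.
  Visit rye.
  At rye: go left to mint.
    mint is a leaf — visit mint.
  At rye: no right child.
Full pre-order sequence: fir, poppy, moss, cedar, rose, elm, pear, aster, lily, ivy, rye, mint.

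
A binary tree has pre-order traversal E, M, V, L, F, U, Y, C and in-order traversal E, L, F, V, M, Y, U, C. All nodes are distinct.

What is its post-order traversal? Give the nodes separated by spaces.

The first element of pre-order is the root; it splits in-order into left and right subtrees.
Root E: left subtree has 0 nodes { }, right has 7 {L, F, V, M, Y, U, C}.
  Root M: left subtree has 3 nodes {L, F, V}, right has 3 {Y, U, C}.
    Root V: left subtree has 2 nodes {L, F}, right has 0 { }.
      Root L: left subtree has 0 nodes { }, right has 1 {F}.
    Root U: left subtree has 1 node {Y}, right has 1 {C}.

F L V Y C U M E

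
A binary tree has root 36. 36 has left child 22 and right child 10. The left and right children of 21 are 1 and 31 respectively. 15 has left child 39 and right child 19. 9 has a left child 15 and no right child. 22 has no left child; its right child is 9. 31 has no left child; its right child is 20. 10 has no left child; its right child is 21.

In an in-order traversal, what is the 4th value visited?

19

In-order visits the left subtree, then the node, then the right subtree.
At 36: go left to 22.
  At 22: no left child.
  Visit 22.
  At 22: go right to 9.
    At 9: go left to 15.
      At 15: go left to 39.
        39 is a leaf — visit 39.
      Visit 15.
      At 15: go right to 19.
        19 is a leaf — visit 19.
    Visit 9.
    At 9: no right child.
Visit 36.
At 36: go right to 10.
  At 10: no left child.
  Visit 10.
  At 10: go right to 21.
    At 21: go left to 1.
      1 is a leaf — visit 1.
    Visit 21.
    At 21: go right to 31.
      At 31: no left child.
      Visit 31.
      At 31: go right to 20.
        20 is a leaf — visit 20.
Full in-order sequence: 22, 39, 15, 19, 9, 36, 10, 1, 21, 31, 20.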